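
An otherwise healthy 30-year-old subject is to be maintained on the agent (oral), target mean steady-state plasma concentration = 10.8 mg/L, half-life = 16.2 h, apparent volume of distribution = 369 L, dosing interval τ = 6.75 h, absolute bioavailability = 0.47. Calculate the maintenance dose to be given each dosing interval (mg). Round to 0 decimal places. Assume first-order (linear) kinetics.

k = ln2 / t½ = 0.693147 / 16.2 = 0.04279 h⁻¹
CL = k × Vd = 0.04279 × 369 = 15.79 L/h
At steady state, F × (Dose/τ) = Css × CL.
Dose = Css × CL × τ / F = 10.8 × 15.79 × 6.75 / 0.47 = 2449 mg

2449 mg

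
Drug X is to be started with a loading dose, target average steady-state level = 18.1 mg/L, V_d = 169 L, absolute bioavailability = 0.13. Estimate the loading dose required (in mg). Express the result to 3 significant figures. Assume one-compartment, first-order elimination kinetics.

LD = Css × Vd / F = 18.1 × 169 / 0.13 = 23530 mg

23500 mg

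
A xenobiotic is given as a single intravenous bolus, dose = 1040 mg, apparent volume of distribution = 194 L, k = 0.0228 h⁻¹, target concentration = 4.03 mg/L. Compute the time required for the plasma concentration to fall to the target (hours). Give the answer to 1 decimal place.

C₀ = Dose / Vd = 1040 / 194 = 5.361 mg/L
t = ln(C₀ / C) / k = ln(5.361 / 4.03) / 0.02280
  = ln(1.330) / 0.02280 = 0.2852 / 0.02280 = 12.51 h

12.5 h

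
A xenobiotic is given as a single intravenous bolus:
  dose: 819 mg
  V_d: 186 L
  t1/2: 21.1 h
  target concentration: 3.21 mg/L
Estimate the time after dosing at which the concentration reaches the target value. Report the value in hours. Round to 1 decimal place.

C₀ = Dose / Vd = 819.0 / 186 = 4.403 mg/L
k = ln2 / t½ = 0.693147 / 21.1 = 0.03285 h⁻¹
t = ln(C₀ / C) / k = ln(4.403 / 3.21) / 0.03285
  = ln(1.372) / 0.03285 = 0.3163 / 0.03285 = 9.629 h

9.6 h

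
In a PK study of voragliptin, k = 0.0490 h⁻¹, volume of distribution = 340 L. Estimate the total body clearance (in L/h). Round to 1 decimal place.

CL = k × Vd = 0.0490 × 340 = 16.66 L/h

16.7 L/h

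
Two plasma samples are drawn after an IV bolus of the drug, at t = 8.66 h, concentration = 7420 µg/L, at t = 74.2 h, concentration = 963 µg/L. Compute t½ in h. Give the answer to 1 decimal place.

k = ln(C₁/C₂) / (t₂ − t₁) = ln(7420/963) / (74.2 − 8.66)
  = 2.042 / 65.54 = 0.03116 h⁻¹
t½ = ln2 / k = 0.693147 / 0.03116 = 22.24 h

22.2 h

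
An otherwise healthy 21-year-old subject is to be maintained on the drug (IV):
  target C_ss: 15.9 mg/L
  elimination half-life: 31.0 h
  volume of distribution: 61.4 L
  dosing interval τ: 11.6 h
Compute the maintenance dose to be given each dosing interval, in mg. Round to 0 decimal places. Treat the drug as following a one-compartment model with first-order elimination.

253 mg

k = ln2 / t½ = 0.693147 / 31.0 = 0.02236 h⁻¹
CL = k × Vd = 0.02236 × 61.4 = 1.373 L/h
At steady state, Dose/τ = Css × CL.
Dose = Css × CL × τ = 15.9 × 1.373 × 11.6 = 253.2 mg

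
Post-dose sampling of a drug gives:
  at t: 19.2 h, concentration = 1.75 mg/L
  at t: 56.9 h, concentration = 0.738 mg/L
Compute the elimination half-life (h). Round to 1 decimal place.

30.3 h

k = ln(C₁/C₂) / (t₂ − t₁) = ln(1.75/0.738) / (56.9 − 19.2)
  = 0.8634 / 37.70 = 0.02290 h⁻¹
t½ = ln2 / k = 0.693147 / 0.02290 = 30.27 h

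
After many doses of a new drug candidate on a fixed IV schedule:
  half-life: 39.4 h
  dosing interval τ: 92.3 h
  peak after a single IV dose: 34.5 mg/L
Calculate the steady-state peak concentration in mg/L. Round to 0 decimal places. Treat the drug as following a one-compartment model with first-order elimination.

43 mg/L

k = ln2 / t½ = 0.693147 / 39.4 = 0.01759 h⁻¹
e^(−kτ) = e^(−0.01759 × 92.3) = 0.1972
Accumulation ratio R = 1 / (1 − e^(−kτ)) = 1 / (1 − 0.1972) = 1.246
Steady-state peak = C₀ × R = 34.5 × 1.246 = 42.99 mg/L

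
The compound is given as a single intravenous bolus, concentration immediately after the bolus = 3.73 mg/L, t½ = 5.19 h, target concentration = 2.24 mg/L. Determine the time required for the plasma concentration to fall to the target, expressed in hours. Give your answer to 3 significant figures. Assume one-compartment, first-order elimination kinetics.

k = ln2 / t½ = 0.693147 / 5.19 = 0.1336 h⁻¹
t = ln(C₀ / C) / k = ln(3.730 / 2.24) / 0.1336
  = ln(1.665) / 0.1336 = 0.5098 / 0.1336 = 3.816 h

3.82 h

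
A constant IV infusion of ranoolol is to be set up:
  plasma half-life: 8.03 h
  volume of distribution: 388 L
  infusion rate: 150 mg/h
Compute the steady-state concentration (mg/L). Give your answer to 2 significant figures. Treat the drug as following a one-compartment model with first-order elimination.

k = ln2 / t½ = 0.693147 / 8.03 = 0.08632 h⁻¹
CL = k × Vd = 0.08632 × 388 = 33.49 L/h
At steady state Css = R₀ / CL = 150 / 33.49 = 4.479 mg/L

4.5 mg/L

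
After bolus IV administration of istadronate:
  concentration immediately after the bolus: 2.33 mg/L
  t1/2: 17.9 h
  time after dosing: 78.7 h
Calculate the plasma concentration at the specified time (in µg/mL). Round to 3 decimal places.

k = ln2 / t½ = 0.693147 / 17.9 = 0.03872 h⁻¹
C = C₀ · e^(−k·t) = 2.330 × e^(−0.03872 × 78.7)
  = 2.330 × 0.04749 = 0.1107 mg/L
(0.1107 mg/L = 0.1107 µg/mL)

0.111 µg/mL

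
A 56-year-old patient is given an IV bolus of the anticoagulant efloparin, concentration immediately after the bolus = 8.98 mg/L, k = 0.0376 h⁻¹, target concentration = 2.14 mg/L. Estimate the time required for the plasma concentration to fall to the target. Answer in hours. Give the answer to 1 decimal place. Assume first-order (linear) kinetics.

t = ln(C₀ / C) / k = ln(8.980 / 2.14) / 0.03760
  = ln(4.196) / 0.03760 = 1.434 / 0.03760 = 38.14 h

38.1 h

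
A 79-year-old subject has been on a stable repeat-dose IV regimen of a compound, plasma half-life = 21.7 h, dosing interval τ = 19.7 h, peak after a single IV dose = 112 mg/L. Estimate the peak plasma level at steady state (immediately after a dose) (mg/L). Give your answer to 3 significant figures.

k = ln2 / t½ = 0.693147 / 21.7 = 0.03194 h⁻¹
e^(−kτ) = e^(−0.03194 × 19.7) = 0.5330
Accumulation ratio R = 1 / (1 − e^(−kτ)) = 1 / (1 − 0.5330) = 2.141
Steady-state peak = C₀ × R = 112 × 2.141 = 239.8 mg/L

240 mg/L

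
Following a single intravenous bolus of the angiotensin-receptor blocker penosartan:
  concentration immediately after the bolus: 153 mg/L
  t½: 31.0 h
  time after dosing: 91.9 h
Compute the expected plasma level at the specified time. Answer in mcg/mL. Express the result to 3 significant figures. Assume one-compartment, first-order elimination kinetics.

k = ln2 / t½ = 0.693147 / 31.0 = 0.02236 h⁻¹
C = C₀ · e^(−k·t) = 153.0 × e^(−0.02236 × 91.9)
  = 153.0 × 0.1281 = 19.60 mg/L
(19.60 mg/L = 19.60 mcg/mL)

19.6 mcg/mL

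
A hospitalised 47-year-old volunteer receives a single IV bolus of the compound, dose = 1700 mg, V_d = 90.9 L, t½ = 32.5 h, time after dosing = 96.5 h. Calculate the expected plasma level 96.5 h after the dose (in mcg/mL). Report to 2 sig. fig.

C₀ = Dose / Vd = 1700 / 90.9 = 18.70 mg/L
k = ln2 / t½ = 0.693147 / 32.5 = 0.02133 h⁻¹
C = C₀ · e^(−k·t) = 18.70 × e^(−0.02133 × 96.5)
  = 18.70 × 0.1277 = 2.388 mg/L
(2.388 mg/L = 2.388 mcg/mL)

2.4 mcg/mL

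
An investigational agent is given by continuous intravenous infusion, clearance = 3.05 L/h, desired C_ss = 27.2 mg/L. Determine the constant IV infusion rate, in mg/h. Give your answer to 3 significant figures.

At steady state, infusion rate R₀ = Css × CL = 27.2 × 3.050 = 82.96 mg/h

83.0 mg/h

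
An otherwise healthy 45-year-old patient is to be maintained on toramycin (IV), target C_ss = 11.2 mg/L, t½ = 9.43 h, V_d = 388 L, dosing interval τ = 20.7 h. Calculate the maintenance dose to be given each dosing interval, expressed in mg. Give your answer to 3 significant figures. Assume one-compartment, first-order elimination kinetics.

k = ln2 / t½ = 0.693147 / 9.43 = 0.07350 h⁻¹
CL = k × Vd = 0.07350 × 388 = 28.52 L/h
At steady state, Dose/τ = Css × CL.
Dose = Css × CL × τ = 11.2 × 28.52 × 20.7 = 6612 mg

6610 mg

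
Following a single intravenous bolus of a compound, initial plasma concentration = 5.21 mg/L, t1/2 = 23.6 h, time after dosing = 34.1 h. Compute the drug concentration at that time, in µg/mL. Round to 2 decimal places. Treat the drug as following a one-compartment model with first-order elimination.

1.91 µg/mL

k = ln2 / t½ = 0.693147 / 23.6 = 0.02937 h⁻¹
C = C₀ · e^(−k·t) = 5.210 × e^(−0.02937 × 34.1)
  = 5.210 × 0.3673 = 1.914 mg/L
(1.914 mg/L = 1.914 µg/mL)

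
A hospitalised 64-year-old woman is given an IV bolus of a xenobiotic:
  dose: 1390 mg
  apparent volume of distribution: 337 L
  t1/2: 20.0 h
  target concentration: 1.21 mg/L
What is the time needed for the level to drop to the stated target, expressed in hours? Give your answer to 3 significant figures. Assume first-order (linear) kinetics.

C₀ = Dose / Vd = 1390 / 337 = 4.125 mg/L
k = ln2 / t½ = 0.693147 / 20.0 = 0.03466 h⁻¹
t = ln(C₀ / C) / k = ln(4.125 / 1.21) / 0.03466
  = ln(3.409) / 0.03466 = 1.226 / 0.03466 = 35.37 h

35.4 h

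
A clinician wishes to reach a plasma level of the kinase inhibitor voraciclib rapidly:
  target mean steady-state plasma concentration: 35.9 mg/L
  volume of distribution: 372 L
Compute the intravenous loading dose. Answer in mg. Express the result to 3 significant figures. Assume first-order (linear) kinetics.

13400 mg

LD = Css × Vd = 35.9 × 372 = 13350 mg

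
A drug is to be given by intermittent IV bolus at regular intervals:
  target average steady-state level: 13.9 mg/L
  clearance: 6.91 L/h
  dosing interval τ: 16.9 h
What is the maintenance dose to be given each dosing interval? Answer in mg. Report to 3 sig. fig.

At steady state, Dose/τ = Css × CL.
Dose = Css × CL × τ = 13.9 × 6.910 × 16.9 = 1623 mg

1620 mg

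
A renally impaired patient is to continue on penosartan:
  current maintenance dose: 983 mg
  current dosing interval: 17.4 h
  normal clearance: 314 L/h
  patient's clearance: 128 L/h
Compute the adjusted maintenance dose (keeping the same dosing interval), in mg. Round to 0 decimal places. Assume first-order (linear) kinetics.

To keep the same average steady-state level, dosing rate must scale with clearance.
CL ratio = 128 / 314 = 0.4076
New dose (same interval) = 983 × 0.4076 = 400.7 mg

401 mg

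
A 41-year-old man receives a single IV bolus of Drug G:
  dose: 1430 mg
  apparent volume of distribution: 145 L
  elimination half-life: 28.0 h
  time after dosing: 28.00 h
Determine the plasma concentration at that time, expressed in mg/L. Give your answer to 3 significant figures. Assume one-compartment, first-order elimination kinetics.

C₀ = Dose / Vd = 1430 / 145 = 9.862 mg/L
k = ln2 / t½ = 0.693147 / 28.0 = 0.02476 h⁻¹
t / t½ = 28.00 / 28.0 = 1 half-lives
C = C₀ × (1/2)^1 = 9.862 × 0.5000 = 4.931 mg/L

4.93 mg/L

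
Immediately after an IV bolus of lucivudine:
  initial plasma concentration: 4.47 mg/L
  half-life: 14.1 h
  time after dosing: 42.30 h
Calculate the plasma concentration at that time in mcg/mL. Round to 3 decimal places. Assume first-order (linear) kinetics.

0.559 mcg/mL

k = ln2 / t½ = 0.693147 / 14.1 = 0.04916 h⁻¹
t / t½ = 42.30 / 14.1 = 3 half-lives
C = C₀ × (1/2)^3 = 4.470 × 0.1250 = 0.5588 mg/L
(0.5588 mg/L = 0.5588 mcg/mL)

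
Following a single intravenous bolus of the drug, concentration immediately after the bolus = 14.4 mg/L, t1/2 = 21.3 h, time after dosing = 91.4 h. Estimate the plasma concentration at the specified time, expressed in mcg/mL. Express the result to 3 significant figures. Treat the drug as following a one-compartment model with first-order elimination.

0.736 mcg/mL

k = ln2 / t½ = 0.693147 / 21.3 = 0.03254 h⁻¹
C = C₀ · e^(−k·t) = 14.40 × e^(−0.03254 × 91.4)
  = 14.40 × 0.05109 = 0.7357 mg/L
(0.7357 mg/L = 0.7357 mcg/mL)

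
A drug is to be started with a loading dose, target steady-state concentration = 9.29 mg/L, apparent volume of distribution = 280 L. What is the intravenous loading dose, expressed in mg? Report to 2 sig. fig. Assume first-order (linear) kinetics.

LD = Css × Vd = 9.29 × 280 = 2601 mg

2600 mg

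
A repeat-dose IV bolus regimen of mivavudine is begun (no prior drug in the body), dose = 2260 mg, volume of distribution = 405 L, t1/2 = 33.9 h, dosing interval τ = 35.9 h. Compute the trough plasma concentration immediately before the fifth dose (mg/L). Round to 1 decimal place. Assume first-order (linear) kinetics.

C₀ per dose = Dose / Vd = 2260 / 405 = 5.580 mg/L
k = ln2 / t½ = 0.693147 / 33.9 = 0.02045 h⁻¹
Fraction remaining after one interval: r = e^(−kτ) = e^(−0.02045 × 35.9) = 0.4799
Before dose 5, 4 doses have been given (aged 1τ, 2τ, 3τ, 4τ).
C_trough = C₀ × (r + r² + … + r^4) = C₀ × r(1−r^4)/(1−r)
        = 5.580 × 0.4799 × (1 − 0.05304) / (1 − 0.4799) = 4.876 mg/L

4.9 mg/L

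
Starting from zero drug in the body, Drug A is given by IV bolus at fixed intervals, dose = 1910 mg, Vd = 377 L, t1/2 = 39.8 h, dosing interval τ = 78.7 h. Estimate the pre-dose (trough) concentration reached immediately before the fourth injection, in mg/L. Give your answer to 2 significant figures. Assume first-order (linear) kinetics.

C₀ per dose = Dose / Vd = 1910 / 377 = 5.066 mg/L
k = ln2 / t½ = 0.693147 / 39.8 = 0.01742 h⁻¹
Fraction remaining after one interval: r = e^(−kτ) = e^(−0.01742 × 78.7) = 0.2539
Before dose 4, 3 doses have been given (aged 1τ, 2τ, 3τ).
C_trough = C₀ × (r + r² + … + r^3) = C₀ × r(1−r^3)/(1−r)
        = 5.066 × 0.2539 × (1 − 0.01637) / (1 − 0.2539) = 1.696 mg/L

1.7 mg/L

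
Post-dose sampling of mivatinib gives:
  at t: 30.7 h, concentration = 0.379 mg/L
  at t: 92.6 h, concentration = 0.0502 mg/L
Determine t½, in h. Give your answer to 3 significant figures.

k = ln(C₁/C₂) / (t₂ − t₁) = ln(0.379/0.0502) / (92.6 − 30.7)
  = 2.022 / 61.90 = 0.03267 h⁻¹
t½ = ln2 / k = 0.693147 / 0.03267 = 21.22 h

21.2 h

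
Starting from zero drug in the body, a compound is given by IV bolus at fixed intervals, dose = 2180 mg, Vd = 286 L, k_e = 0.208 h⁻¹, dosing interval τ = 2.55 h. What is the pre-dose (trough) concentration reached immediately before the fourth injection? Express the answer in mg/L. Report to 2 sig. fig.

8.7 mg/L

C₀ per dose = Dose / Vd = 2180 / 286 = 7.622 mg/L
Fraction remaining after one interval: r = e^(−kτ) = e^(−0.2080 × 2.55) = 0.5884
Before dose 4, 3 doses have been given (aged 1τ, 2τ, 3τ).
C_trough = C₀ × (r + r² + … + r^3) = C₀ × r(1−r^3)/(1−r)
        = 7.622 × 0.5884 × (1 − 0.2037) / (1 − 0.5884) = 8.676 mg/L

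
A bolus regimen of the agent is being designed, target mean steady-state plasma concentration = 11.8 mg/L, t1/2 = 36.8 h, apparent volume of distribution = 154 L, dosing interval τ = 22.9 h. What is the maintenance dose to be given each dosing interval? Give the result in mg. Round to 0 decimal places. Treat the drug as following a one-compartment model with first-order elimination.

k = ln2 / t½ = 0.693147 / 36.8 = 0.01884 h⁻¹
CL = k × Vd = 0.01884 × 154 = 2.901 L/h
At steady state, Dose/τ = Css × CL.
Dose = Css × CL × τ = 11.8 × 2.901 × 22.9 = 783.9 mg

784 mg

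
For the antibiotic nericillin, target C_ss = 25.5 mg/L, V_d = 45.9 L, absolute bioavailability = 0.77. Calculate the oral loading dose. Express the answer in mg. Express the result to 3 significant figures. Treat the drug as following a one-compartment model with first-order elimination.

1520 mg

LD = Css × Vd / F = 25.5 × 45.9 / 0.77 = 1520 mg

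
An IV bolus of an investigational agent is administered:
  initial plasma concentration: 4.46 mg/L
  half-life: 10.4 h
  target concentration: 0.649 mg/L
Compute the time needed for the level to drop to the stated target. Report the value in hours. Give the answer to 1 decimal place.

k = ln2 / t½ = 0.693147 / 10.4 = 0.06665 h⁻¹
t = ln(C₀ / C) / k = ln(4.460 / 0.649) / 0.06665
  = ln(6.872) / 0.06665 = 1.927 / 0.06665 = 28.91 h

28.9 h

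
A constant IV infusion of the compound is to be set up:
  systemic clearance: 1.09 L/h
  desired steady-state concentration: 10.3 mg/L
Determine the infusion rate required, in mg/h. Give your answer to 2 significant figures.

At steady state, infusion rate R₀ = Css × CL = 10.3 × 1.090 = 11.23 mg/h

11 mg/h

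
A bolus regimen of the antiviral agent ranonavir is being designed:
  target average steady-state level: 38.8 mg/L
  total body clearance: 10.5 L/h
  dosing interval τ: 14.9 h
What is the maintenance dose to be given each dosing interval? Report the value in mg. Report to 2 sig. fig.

At steady state, Dose/τ = Css × CL.
Dose = Css × CL × τ = 38.8 × 10.50 × 14.9 = 6070 mg

6100 mg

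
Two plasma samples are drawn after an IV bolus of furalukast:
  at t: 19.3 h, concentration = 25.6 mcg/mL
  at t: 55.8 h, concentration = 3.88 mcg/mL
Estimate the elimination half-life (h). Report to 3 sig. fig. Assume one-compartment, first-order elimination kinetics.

k = ln(C₁/C₂) / (t₂ − t₁) = ln(25.6/3.88) / (55.8 − 19.3)
  = 1.887 / 36.50 = 0.05170 h⁻¹
t½ = ln2 / k = 0.693147 / 0.05170 = 13.41 h

13.4 h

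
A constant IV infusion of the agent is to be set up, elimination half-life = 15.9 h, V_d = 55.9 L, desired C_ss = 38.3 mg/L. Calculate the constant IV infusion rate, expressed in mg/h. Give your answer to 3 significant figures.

93.3 mg/h

k = ln2 / t½ = 0.693147 / 15.9 = 0.04359 h⁻¹
CL = k × Vd = 0.04359 × 55.9 = 2.437 L/h
At steady state, infusion rate R₀ = Css × CL = 38.3 × 2.437 = 93.34 mg/h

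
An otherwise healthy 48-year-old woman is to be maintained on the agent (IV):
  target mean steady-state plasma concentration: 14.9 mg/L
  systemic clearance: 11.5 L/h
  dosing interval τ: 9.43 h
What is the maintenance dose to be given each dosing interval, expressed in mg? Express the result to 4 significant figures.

1616 mg

At steady state, Dose/τ = Css × CL.
Dose = Css × CL × τ = 14.9 × 11.50 × 9.43 = 1616 mg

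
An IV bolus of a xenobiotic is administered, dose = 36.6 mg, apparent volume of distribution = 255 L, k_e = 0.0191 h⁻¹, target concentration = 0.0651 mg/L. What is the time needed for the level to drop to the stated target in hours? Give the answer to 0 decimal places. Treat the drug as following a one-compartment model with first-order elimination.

41 h

C₀ = Dose / Vd = 36.60 / 255 = 0.1435 mg/L
t = ln(C₀ / C) / k = ln(0.1435 / 0.0651) / 0.01910
  = ln(2.204) / 0.01910 = 0.7903 / 0.01910 = 41.38 h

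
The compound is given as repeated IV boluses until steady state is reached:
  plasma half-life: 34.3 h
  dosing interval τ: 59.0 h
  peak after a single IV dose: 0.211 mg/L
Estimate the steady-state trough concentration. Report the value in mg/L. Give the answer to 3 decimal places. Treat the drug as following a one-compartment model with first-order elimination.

k = ln2 / t½ = 0.693147 / 34.3 = 0.02021 h⁻¹
e^(−kτ) = e^(−0.02021 × 59.0) = 0.3035
Accumulation ratio R = 1 / (1 − e^(−kτ)) = 1 / (1 − 0.3035) = 1.436
Steady-state trough = C₀ × R × e^(−kτ) = 0.211 × 1.436 × 0.3035 = 0.09196 mg/L

0.092 mg/L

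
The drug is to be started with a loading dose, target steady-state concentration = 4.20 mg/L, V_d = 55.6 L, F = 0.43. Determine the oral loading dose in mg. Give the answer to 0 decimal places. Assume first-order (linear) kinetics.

LD = Css × Vd / F = 4.20 × 55.6 / 0.43 = 543.1 mg

543 mg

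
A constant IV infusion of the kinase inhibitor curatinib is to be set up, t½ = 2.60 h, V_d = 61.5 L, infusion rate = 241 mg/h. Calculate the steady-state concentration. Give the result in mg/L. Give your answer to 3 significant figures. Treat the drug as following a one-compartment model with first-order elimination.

k = ln2 / t½ = 0.693147 / 2.60 = 0.2666 h⁻¹
CL = k × Vd = 0.2666 × 61.5 = 16.40 L/h
At steady state Css = R₀ / CL = 241 / 16.40 = 14.70 mg/L

14.7 mg/L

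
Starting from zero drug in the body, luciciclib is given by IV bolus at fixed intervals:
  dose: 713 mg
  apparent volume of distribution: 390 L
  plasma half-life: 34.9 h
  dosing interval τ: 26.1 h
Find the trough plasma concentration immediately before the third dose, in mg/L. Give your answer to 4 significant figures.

1.737 mg/L

C₀ per dose = Dose / Vd = 713 / 390 = 1.828 mg/L
k = ln2 / t½ = 0.693147 / 34.9 = 0.01986 h⁻¹
Fraction remaining after one interval: r = e^(−kτ) = e^(−0.01986 × 26.1) = 0.5955
Before dose 3, 2 doses have been given (aged 1τ, 2τ).
C_trough = C₀ × (r + r²) = 1.828 × (0.5955 + 0.3546) = 1.737 mg/L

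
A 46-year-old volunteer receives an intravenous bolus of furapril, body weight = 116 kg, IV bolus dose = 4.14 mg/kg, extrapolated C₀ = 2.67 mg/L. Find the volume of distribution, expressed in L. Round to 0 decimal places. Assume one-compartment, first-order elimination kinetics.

180 L

Dose = 4.14 × 116 = 480.2 mg
Vd = Dose / C₀ = 480.2 / 2.67 = 179.9 L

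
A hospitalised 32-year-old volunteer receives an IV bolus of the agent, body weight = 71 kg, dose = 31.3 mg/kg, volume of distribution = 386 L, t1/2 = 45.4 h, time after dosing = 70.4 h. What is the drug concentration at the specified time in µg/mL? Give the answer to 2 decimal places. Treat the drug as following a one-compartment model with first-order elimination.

Total dose = 31.3 × 71 = 2222 mg
C₀ = Dose / Vd = 2222 / 386 = 5.756 mg/L
k = ln2 / t½ = 0.693147 / 45.4 = 0.01527 h⁻¹
C = C₀ · e^(−k·t) = 5.756 × e^(−0.01527 × 70.4)
  = 5.756 × 0.3413 = 1.965 mg/L
(1.965 mg/L = 1.965 µg/mL)

1.97 µg/mL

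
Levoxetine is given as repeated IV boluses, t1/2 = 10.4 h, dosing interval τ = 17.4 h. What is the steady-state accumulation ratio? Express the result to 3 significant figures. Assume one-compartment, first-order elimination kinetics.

1.46

k = ln2 / t½ = 0.693147 / 10.4 = 0.06665 h⁻¹
e^(−kτ) = e^(−0.06665 × 17.4) = 0.3136
Accumulation ratio R = 1 / (1 − e^(−kτ)) = 1 / (1 − 0.3136) = 1.457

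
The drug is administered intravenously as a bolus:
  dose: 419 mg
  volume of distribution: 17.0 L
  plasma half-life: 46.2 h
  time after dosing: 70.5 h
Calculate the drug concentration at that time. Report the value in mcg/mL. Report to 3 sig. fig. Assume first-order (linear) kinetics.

C₀ = Dose / Vd = 419.0 / 17.0 = 24.65 mg/L
k = ln2 / t½ = 0.693147 / 46.2 = 0.01500 h⁻¹
C = C₀ · e^(−k·t) = 24.65 × e^(−0.01500 × 70.5)
  = 24.65 × 0.3473 = 8.561 mg/L
(8.561 mg/L = 8.561 mcg/mL)

8.56 mcg/mL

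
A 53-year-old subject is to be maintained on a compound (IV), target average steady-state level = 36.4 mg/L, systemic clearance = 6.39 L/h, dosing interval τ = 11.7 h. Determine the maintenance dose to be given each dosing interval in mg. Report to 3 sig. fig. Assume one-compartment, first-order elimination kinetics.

2720 mg

At steady state, Dose/τ = Css × CL.
Dose = Css × CL × τ = 36.4 × 6.390 × 11.7 = 2721 mg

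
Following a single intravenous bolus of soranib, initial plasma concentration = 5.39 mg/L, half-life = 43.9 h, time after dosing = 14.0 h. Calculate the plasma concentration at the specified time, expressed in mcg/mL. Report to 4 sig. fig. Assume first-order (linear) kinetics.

4.321 mcg/mL

k = ln2 / t½ = 0.693147 / 43.9 = 0.01579 h⁻¹
C = C₀ · e^(−k·t) = 5.390 × e^(−0.01579 × 14.0)
  = 5.390 × 0.8017 = 4.321 mg/L
(4.321 mg/L = 4.321 mcg/mL)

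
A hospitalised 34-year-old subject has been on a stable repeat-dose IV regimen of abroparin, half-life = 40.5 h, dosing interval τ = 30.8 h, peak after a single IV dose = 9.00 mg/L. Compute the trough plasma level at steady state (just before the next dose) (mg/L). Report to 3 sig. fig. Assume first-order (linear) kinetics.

k = ln2 / t½ = 0.693147 / 40.5 = 0.01711 h⁻¹
e^(−kτ) = e^(−0.01711 × 30.8) = 0.5904
Accumulation ratio R = 1 / (1 − e^(−kτ)) = 1 / (1 − 0.5904) = 2.441
Steady-state trough = C₀ × R × e^(−kτ) = 9.00 × 2.441 × 0.5904 = 12.97 mg/L

13.0 mg/L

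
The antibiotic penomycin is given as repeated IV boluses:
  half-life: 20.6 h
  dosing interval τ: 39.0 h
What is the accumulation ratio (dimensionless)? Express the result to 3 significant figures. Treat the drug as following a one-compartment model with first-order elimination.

1.37

k = ln2 / t½ = 0.693147 / 20.6 = 0.03365 h⁻¹
e^(−kτ) = e^(−0.03365 × 39.0) = 0.2692
Accumulation ratio R = 1 / (1 − e^(−kτ)) = 1 / (1 − 0.2692) = 1.368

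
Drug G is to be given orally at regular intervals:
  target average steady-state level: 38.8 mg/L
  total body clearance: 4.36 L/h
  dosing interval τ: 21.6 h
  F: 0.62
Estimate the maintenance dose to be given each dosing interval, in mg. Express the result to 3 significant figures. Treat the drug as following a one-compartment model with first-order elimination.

5890 mg

At steady state, F × (Dose/τ) = Css × CL.
Dose = Css × CL × τ / F = 38.8 × 4.360 × 21.6 / 0.62 = 5894 mg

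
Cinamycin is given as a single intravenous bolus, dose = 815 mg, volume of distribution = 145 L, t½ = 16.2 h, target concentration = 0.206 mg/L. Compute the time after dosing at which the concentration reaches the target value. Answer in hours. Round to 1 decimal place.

C₀ = Dose / Vd = 815.0 / 145 = 5.621 mg/L
k = ln2 / t½ = 0.693147 / 16.2 = 0.04279 h⁻¹
t = ln(C₀ / C) / k = ln(5.621 / 0.206) / 0.04279
  = ln(27.29) / 0.04279 = 3.307 / 0.04279 = 77.28 h

77.3 h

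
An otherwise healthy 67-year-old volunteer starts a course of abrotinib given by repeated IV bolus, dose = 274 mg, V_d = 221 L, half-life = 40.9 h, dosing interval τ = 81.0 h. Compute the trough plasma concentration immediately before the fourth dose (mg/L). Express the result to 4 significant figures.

0.4140 mg/L

C₀ per dose = Dose / Vd = 274 / 221 = 1.240 mg/L
k = ln2 / t½ = 0.693147 / 40.9 = 0.01695 h⁻¹
Fraction remaining after one interval: r = e^(−kτ) = e^(−0.01695 × 81.0) = 0.2534
Before dose 4, 3 doses have been given (aged 1τ, 2τ, 3τ).
C_trough = C₀ × (r + r² + … + r^3) = C₀ × r(1−r^3)/(1−r)
        = 1.240 × 0.2534 × (1 − 0.01627) / (1 − 0.2534) = 0.4140 mg/L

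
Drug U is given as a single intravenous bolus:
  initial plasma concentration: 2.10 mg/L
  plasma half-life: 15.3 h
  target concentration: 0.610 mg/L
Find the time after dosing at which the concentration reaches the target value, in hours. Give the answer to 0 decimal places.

27 h

k = ln2 / t½ = 0.693147 / 15.3 = 0.04530 h⁻¹
t = ln(C₀ / C) / k = ln(2.100 / 0.610) / 0.04530
  = ln(3.443) / 0.04530 = 1.236 / 0.04530 = 27.28 h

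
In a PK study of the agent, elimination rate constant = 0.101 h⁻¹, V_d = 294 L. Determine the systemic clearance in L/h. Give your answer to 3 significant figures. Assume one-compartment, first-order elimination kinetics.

CL = k × Vd = 0.101 × 294 = 29.69 L/h

29.7 L/h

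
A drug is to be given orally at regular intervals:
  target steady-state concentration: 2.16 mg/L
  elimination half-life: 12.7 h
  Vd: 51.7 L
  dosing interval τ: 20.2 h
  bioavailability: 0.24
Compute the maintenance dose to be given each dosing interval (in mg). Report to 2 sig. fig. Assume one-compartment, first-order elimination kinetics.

k = ln2 / t½ = 0.693147 / 12.7 = 0.05458 h⁻¹
CL = k × Vd = 0.05458 × 51.7 = 2.822 L/h
At steady state, F × (Dose/τ) = Css × CL.
Dose = Css × CL × τ / F = 2.16 × 2.822 × 20.2 / 0.24 = 513.0 mg

510 mg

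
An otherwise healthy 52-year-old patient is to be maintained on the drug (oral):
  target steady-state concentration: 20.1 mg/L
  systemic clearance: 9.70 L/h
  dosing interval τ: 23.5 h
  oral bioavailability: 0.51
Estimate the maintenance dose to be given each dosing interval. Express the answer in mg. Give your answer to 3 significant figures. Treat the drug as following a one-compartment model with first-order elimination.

8980 mg

At steady state, F × (Dose/τ) = Css × CL.
Dose = Css × CL × τ / F = 20.1 × 9.700 × 23.5 / 0.51 = 8984 mg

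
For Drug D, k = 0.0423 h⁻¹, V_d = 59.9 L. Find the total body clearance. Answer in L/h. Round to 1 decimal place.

CL = k × Vd = 0.0423 × 59.9 = 2.534 L/h

2.5 L/h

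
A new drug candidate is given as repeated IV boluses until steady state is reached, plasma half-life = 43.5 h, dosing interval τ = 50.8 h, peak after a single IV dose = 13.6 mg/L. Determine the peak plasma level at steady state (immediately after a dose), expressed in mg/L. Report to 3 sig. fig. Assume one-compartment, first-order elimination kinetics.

24.5 mg/L

k = ln2 / t½ = 0.693147 / 43.5 = 0.01593 h⁻¹
e^(−kτ) = e^(−0.01593 × 50.8) = 0.4452
Accumulation ratio R = 1 / (1 − e^(−kτ)) = 1 / (1 − 0.4452) = 1.802
Steady-state peak = C₀ × R = 13.6 × 1.802 = 24.51 mg/L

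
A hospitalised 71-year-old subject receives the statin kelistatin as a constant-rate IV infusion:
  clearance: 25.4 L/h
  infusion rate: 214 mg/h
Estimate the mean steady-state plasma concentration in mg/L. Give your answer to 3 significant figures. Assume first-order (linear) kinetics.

8.43 mg/L

At steady state Css = R₀ / CL = 214 / 25.40 = 8.425 mg/L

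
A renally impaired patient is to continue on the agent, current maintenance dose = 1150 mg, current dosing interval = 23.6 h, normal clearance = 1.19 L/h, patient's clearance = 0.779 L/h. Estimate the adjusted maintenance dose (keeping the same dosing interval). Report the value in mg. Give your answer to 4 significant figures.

752.8 mg

To keep the same average steady-state level, dosing rate must scale with clearance.
CL ratio = 0.779 / 1.19 = 0.6546
New dose (same interval) = 1150 × 0.6546 = 752.8 mg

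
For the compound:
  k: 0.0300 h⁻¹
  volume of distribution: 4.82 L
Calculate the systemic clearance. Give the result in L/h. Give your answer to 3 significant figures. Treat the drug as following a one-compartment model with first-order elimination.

0.145 L/h

CL = k × Vd = 0.0300 × 4.82 = 0.1446 L/h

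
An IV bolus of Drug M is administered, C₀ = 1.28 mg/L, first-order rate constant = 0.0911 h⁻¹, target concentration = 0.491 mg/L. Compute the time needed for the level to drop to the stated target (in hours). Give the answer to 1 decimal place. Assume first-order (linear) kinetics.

10.5 h

t = ln(C₀ / C) / k = ln(1.280 / 0.491) / 0.09110
  = ln(2.607) / 0.09110 = 0.9582 / 0.09110 = 10.52 h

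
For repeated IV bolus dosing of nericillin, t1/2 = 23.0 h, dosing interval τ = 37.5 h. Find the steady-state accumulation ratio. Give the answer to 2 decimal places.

k = ln2 / t½ = 0.693147 / 23.0 = 0.03014 h⁻¹
e^(−kτ) = e^(−0.03014 × 37.5) = 0.3230
Accumulation ratio R = 1 / (1 − e^(−kτ)) = 1 / (1 − 0.3230) = 1.477

1.48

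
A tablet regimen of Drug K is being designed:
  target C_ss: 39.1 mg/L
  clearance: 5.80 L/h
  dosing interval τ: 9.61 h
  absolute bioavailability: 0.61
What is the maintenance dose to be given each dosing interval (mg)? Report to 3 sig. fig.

At steady state, F × (Dose/τ) = Css × CL.
Dose = Css × CL × τ / F = 39.1 × 5.800 × 9.61 / 0.61 = 3573 mg

3570 mg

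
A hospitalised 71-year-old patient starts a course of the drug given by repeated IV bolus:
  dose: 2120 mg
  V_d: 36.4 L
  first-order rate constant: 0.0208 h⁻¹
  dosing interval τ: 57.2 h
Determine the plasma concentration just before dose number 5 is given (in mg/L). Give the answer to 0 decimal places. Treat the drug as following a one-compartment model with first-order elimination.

25 mg/L

C₀ per dose = Dose / Vd = 2120 / 36.4 = 58.24 mg/L
Fraction remaining after one interval: r = e^(−kτ) = e^(−0.02080 × 57.2) = 0.3043
Before dose 5, 4 doses have been given (aged 1τ, 2τ, 3τ, 4τ).
C_trough = C₀ × (r + r² + … + r^4) = C₀ × r(1−r^4)/(1−r)
        = 58.24 × 0.3043 × (1 − 0.008574) / (1 − 0.3043) = 25.26 mg/L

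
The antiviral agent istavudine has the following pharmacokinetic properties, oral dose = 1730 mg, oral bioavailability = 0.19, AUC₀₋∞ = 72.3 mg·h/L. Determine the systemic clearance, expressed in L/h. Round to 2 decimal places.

4.55 L/h

CL = F·Dose / AUC = 0.19 × 1730 / 72.3 = 4.546 L/h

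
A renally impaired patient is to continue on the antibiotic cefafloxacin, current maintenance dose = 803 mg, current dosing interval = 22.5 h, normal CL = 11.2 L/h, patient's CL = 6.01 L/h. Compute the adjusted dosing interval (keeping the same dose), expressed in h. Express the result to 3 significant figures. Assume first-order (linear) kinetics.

To keep the same average steady-state level, dosing rate must scale with clearance.
CL ratio = 6.01 / 11.2 = 0.5366
New interval (same dose) = 22.5 / 0.5366 = 41.93 h

41.9 h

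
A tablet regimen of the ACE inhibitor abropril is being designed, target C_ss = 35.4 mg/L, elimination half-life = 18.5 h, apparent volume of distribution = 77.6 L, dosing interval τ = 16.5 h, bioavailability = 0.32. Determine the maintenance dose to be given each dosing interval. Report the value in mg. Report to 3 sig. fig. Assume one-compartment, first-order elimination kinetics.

k = ln2 / t½ = 0.693147 / 18.5 = 0.03747 h⁻¹
CL = k × Vd = 0.03747 × 77.6 = 2.908 L/h
At steady state, F × (Dose/τ) = Css × CL.
Dose = Css × CL × τ / F = 35.4 × 2.908 × 16.5 / 0.32 = 5308 mg

5310 mg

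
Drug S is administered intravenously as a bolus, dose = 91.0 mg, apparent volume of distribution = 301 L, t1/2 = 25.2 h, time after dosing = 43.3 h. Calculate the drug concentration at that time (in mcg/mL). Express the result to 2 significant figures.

C₀ = Dose / Vd = 91.00 / 301 = 0.3023 mg/L
k = ln2 / t½ = 0.693147 / 25.2 = 0.02751 h⁻¹
C = C₀ · e^(−k·t) = 0.3023 × e^(−0.02751 × 43.3)
  = 0.3023 × 0.3039 = 0.09187 mg/L
(0.09187 mg/L = 0.09187 mcg/mL)

0.092 mcg/mL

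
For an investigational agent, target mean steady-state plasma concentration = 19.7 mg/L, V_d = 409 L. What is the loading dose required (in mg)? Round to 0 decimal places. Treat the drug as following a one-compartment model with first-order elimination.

LD = Css × Vd = 19.7 × 409 = 8057 mg

8057 mg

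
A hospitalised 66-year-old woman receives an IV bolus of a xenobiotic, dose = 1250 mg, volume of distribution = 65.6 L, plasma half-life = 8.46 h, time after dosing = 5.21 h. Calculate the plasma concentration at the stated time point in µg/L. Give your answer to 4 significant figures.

12430 µg/L

C₀ = Dose / Vd = 1250 / 65.6 = 19.05 mg/L
k = ln2 / t½ = 0.693147 / 8.46 = 0.08193 h⁻¹
C = C₀ · e^(−k·t) = 19.05 × e^(−0.08193 × 5.21)
  = 19.05 × 0.6526 = 12.43 mg/L
Convert: 12.43 mg/L × 1000 = 12430 µg/L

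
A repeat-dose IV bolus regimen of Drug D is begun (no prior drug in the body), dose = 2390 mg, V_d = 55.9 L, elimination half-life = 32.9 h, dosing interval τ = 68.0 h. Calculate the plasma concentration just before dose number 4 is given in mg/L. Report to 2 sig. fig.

13 mg/L

C₀ per dose = Dose / Vd = 2390 / 55.9 = 42.75 mg/L
k = ln2 / t½ = 0.693147 / 32.9 = 0.02107 h⁻¹
Fraction remaining after one interval: r = e^(−kτ) = e^(−0.02107 × 68.0) = 0.2386
Before dose 4, 3 doses have been given (aged 1τ, 2τ, 3τ).
C_trough = C₀ × (r + r² + … + r^3) = C₀ × r(1−r^3)/(1−r)
        = 42.75 × 0.2386 × (1 − 0.01358) / (1 − 0.2386) = 13.21 mg/L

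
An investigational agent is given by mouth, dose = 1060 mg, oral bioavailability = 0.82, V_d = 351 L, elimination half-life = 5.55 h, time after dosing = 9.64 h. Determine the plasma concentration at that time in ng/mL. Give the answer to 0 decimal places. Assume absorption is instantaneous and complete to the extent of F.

743 ng/mL

Amount reaching circulation = F × Dose = 0.82 × 1060 = 869.2 mg
C₀ = F·Dose / Vd = 869.2 / 351 = 2.476 mg/L
k = ln2 / t½ = 0.693147 / 5.55 = 0.1249 h⁻¹
C = C₀ · e^(−k·t) = 2.476 × e^(−0.1249 × 9.64)
  = 2.476 × 0.3000 = 0.7428 mg/L
Convert: 0.7428 mg/L × 1000 = 742.8 ng/mL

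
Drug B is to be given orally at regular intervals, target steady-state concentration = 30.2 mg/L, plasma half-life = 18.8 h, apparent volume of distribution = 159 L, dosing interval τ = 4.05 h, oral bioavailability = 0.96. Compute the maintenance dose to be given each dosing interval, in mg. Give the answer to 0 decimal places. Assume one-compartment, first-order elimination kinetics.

k = ln2 / t½ = 0.693147 / 18.8 = 0.03687 h⁻¹
CL = k × Vd = 0.03687 × 159 = 5.862 L/h
At steady state, F × (Dose/τ) = Css × CL.
Dose = Css × CL × τ / F = 30.2 × 5.862 × 4.05 / 0.96 = 746.9 mg

747 mg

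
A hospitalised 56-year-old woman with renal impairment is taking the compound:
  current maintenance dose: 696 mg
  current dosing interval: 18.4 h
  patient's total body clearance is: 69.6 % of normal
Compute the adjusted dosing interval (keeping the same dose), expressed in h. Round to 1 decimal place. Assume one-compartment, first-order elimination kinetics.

To keep the same average steady-state level, dosing rate must scale with clearance.
CL ratio = 69.6 / 100 = 0.6960
New interval (same dose) = 18.4 / 0.6960 = 26.44 h

26.4 h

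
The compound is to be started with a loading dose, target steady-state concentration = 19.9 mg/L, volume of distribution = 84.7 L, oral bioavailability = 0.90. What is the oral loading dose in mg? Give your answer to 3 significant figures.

1870 mg

LD = Css × Vd / F = 19.9 × 84.7 / 0.90 = 1873 mg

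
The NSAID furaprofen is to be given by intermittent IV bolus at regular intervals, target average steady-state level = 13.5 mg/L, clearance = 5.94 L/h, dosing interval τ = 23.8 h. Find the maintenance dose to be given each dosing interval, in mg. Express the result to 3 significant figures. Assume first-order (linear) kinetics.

1910 mg

At steady state, Dose/τ = Css × CL.
Dose = Css × CL × τ = 13.5 × 5.940 × 23.8 = 1909 mg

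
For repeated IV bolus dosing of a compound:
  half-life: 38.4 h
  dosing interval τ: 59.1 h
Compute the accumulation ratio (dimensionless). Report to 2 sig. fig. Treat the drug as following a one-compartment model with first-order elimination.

k = ln2 / t½ = 0.693147 / 38.4 = 0.01805 h⁻¹
e^(−kτ) = e^(−0.01805 × 59.1) = 0.3441
Accumulation ratio R = 1 / (1 − e^(−kτ)) = 1 / (1 − 0.3441) = 1.525

1.5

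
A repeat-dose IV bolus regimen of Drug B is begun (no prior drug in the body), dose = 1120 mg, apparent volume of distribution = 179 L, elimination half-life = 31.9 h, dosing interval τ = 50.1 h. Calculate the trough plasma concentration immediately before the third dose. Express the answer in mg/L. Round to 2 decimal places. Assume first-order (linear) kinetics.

2.82 mg/L

C₀ per dose = Dose / Vd = 1120 / 179 = 6.257 mg/L
k = ln2 / t½ = 0.693147 / 31.9 = 0.02173 h⁻¹
Fraction remaining after one interval: r = e^(−kτ) = e^(−0.02173 × 50.1) = 0.3367
Before dose 3, 2 doses have been given (aged 1τ, 2τ).
C_trough = C₀ × (r + r²) = 6.257 × (0.3367 + 0.1134) = 2.816 mg/L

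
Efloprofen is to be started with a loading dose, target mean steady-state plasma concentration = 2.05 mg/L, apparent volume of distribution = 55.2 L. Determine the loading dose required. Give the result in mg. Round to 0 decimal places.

LD = Css × Vd = 2.05 × 55.2 = 113.2 mg

113 mg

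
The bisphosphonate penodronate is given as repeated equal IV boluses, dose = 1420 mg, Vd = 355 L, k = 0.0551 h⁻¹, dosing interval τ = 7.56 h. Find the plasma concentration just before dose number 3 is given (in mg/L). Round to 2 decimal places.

C₀ per dose = Dose / Vd = 1420 / 355 = 4.000 mg/L
Fraction remaining after one interval: r = e^(−kτ) = e^(−0.05510 × 7.56) = 0.6593
Before dose 3, 2 doses have been given (aged 1τ, 2τ).
C_trough = C₀ × (r + r²) = 4.000 × (0.6593 + 0.4347) = 4.376 mg/L

4.38 mg/L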